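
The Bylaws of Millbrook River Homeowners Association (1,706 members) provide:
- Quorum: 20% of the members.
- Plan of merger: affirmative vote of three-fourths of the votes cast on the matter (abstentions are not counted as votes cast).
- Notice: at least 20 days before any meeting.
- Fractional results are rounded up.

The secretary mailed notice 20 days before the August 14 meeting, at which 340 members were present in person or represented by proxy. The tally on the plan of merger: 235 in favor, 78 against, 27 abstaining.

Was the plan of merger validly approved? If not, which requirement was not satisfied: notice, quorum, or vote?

Invalid — quorum requirement not satisfied.

Notice: 20 days given; 20 required. Satisfied.
Quorum: 20% of 1,706 = 341.20, rounded up to 342; 340 present. Not satisfied.
Vote: requires three-fourths of the votes cast (340 − 27 abstaining = 313); 3/4 of 313 = 234.75, rounded up to 235, so 235 needed; 235 in favor. Satisfied.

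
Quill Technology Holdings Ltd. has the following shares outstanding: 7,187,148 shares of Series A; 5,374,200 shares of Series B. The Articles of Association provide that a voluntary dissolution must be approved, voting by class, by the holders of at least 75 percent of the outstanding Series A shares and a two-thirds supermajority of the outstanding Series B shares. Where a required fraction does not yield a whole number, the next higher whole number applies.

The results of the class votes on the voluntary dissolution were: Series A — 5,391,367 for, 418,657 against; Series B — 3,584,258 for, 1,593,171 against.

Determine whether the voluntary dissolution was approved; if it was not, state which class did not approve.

Approved — every class gave the required vote.

Series A: 3/4 of 7187148 = 5390361; 5,390,361 required, 5,391,367 in favor — approved.
Series B: 2/3 of 5374200 = 3582800; 3,582,800 required, 3,584,258 in favor — approved.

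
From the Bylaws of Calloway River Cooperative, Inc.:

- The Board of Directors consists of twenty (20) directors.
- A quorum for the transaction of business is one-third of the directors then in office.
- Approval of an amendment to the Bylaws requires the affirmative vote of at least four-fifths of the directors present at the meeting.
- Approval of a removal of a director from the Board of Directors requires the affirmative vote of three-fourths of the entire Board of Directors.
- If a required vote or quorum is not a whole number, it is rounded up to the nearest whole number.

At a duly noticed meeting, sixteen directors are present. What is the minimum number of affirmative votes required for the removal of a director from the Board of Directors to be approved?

The removal of a director from the Board of Directors requires three-fourths of the entire Board of Directors (20).
3/4 of 20 = 15.

15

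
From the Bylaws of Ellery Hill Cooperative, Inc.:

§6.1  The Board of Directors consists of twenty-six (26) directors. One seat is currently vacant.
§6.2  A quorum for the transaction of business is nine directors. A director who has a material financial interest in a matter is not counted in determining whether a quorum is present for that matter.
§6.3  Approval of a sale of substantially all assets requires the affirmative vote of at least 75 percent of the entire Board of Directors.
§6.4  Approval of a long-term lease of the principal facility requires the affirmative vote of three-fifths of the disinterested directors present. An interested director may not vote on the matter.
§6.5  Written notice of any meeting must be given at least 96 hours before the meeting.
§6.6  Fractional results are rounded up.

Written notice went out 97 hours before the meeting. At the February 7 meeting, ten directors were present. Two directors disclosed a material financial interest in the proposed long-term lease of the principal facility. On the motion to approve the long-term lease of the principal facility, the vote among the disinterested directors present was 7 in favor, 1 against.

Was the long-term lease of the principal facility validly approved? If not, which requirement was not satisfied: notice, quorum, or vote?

Notice: 97 hours given; 96 required (97 ≥ 96). Satisfied.
Quorum: 10 present, but the 2 interested directors do not count, leaving 8. Quorum is 9. Not satisfied.
Vote: the long-term lease of the principal facility requires three-fifths of the disinterested directors present (10 − 2 = 8). 3/5 of 8 = 4.80, rounded up to 5, so 5 affirmative votes are needed; 7 voted in favor. Satisfied. (Moot — without a quorum no business can be validly transacted.)

Invalid — quorum requirement not satisfied.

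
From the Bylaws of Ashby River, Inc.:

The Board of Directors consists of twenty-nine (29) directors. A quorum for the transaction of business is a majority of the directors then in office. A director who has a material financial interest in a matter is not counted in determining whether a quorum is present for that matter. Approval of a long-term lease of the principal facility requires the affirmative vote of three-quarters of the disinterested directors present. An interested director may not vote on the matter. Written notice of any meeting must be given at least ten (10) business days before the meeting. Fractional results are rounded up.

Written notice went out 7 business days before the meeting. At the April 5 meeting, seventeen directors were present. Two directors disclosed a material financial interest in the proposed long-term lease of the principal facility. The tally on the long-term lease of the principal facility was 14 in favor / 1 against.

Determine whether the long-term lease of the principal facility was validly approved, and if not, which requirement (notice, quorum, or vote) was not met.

Notice: 7 business days given; 10 required (7 < 10). Not satisfied.
Quorum: 17 present, but the 2 interested directors do not count, leaving 15. Quorum is 15. Satisfied.
Vote: the long-term lease of the principal facility requires three-fourths of the disinterested directors present (17 − 2 = 15). 3/4 of 15 = 11.25, rounded up to 12, so 12 affirmative votes are needed; 14 voted in favor. Satisfied.

Invalid — notice requirement not satisfied.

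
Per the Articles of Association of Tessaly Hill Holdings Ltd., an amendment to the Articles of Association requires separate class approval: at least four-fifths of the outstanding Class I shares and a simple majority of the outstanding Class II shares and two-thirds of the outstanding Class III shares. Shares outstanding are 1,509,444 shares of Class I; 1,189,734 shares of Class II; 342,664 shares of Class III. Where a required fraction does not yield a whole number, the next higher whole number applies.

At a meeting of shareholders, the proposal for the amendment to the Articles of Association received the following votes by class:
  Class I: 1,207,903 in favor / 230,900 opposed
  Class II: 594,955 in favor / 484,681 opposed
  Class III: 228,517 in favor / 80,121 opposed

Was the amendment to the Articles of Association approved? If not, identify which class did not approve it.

Class I: 4/5 of 1509444 = 1207555.20, rounded up to 1207556; 1,207,556 required, 1,207,903 in favor — approved.
Class II: a majority of 1189734 is 594868; 594,868 required, 594,955 in favor — approved.
Class III: 2/3 of 342664 = 228442.67, rounded up to 228443; 228,443 required, 228,517 in favor — approved.

Approved — every class gave the required vote.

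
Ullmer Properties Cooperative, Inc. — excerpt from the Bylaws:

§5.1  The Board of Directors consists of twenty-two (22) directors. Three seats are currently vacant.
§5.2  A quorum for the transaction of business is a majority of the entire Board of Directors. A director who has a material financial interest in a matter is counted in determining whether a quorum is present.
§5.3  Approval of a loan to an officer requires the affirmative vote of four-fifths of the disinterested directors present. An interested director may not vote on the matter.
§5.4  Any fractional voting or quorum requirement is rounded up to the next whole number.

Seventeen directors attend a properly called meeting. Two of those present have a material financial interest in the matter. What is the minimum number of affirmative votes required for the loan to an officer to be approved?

12

The loan to an officer requires four-fifths of the disinterested directors present (17 − 2 = 15).
4/5 of 15 = 12.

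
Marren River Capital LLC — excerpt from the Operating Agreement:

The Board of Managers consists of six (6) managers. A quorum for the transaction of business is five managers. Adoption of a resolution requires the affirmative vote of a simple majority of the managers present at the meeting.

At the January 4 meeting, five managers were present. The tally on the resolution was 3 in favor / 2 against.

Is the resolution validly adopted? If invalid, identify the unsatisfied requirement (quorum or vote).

Valid — all requirements satisfied.

Quorum: 5 present; quorum is 5. Satisfied.
Vote: the resolution requires a majority of the managers present (5). A majority of 5 is 3, so 3 affirmative votes are needed; 3 voted in favor. Satisfied.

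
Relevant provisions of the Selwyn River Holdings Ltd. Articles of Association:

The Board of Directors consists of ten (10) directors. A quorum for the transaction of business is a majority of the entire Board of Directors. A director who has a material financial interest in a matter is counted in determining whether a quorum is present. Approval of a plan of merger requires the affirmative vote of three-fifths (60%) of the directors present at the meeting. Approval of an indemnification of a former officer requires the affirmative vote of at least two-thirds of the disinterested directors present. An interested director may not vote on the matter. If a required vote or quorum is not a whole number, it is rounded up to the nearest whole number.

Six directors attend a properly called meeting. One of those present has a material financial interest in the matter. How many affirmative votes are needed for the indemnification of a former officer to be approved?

4

The indemnification of a former officer requires two-thirds of the disinterested directors present (6 − 1 = 5).
2/3 of 5 = 3.33, rounded up to 4.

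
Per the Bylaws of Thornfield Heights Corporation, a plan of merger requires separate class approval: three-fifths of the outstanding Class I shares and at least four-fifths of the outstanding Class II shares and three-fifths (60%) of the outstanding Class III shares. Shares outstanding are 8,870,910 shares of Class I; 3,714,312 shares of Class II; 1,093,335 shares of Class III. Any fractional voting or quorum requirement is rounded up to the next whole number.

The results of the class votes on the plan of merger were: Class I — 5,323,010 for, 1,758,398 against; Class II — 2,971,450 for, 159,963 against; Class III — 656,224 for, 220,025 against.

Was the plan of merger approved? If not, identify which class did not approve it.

Approved — every class gave the required vote.

Class I: 3/5 of 8870910 = 5322546; 5,322,546 required, 5,323,010 in favor — approved.
Class II: 4/5 of 3714312 = 2971449.60, rounded up to 2971450; 2,971,450 required, 2,971,450 in favor — approved.
Class III: 3/5 of 1093335 = 656001; 656,001 required, 656,224 in favor — approved.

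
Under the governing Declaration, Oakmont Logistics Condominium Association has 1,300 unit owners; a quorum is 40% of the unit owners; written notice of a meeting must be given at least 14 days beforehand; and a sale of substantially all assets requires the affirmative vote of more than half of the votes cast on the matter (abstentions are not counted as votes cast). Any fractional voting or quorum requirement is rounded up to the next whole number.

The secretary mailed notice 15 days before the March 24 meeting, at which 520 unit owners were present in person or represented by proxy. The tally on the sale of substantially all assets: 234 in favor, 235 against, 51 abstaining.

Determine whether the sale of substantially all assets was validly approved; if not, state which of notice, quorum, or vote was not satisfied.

Notice: 15 days given; 14 required. Satisfied.
Quorum: 40% of 1,300 = 520; 520 present. Satisfied.
Vote: requires a majority of the votes cast (520 − 51 abstaining = 469); a majority of 469 is 235, so 235 needed; 234 in favor. Not satisfied.

Invalid — vote requirement not satisfied.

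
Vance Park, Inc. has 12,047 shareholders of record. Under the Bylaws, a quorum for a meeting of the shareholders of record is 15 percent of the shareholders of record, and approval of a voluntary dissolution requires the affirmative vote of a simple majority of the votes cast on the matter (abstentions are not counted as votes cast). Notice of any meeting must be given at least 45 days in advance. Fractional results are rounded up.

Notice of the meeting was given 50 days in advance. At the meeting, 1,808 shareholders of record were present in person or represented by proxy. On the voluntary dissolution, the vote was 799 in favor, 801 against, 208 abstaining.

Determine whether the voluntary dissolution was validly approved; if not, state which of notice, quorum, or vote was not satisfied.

Notice: 50 days given; 45 required. Satisfied.
Quorum: 15% of 12,047 = 1,807.05, rounded up to 1,808; 1,808 present. Satisfied.
Vote: requires a majority of the votes cast (1,808 − 208 abstaining = 1,600); a majority of 1600 is 801, so 801 needed; 799 in favor. Not satisfied.

Invalid — vote requirement not satisfied.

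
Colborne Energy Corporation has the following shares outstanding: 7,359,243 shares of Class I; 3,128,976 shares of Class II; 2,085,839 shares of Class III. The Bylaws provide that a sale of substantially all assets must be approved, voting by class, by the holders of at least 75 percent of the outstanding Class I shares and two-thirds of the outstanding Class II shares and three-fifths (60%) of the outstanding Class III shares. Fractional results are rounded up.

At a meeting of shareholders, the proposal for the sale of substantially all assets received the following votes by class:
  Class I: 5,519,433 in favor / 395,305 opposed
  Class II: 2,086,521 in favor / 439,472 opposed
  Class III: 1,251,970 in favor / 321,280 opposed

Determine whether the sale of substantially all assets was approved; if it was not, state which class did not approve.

Class I: 3/4 of 7359243 = 5519432.25, rounded up to 5519433; 5,519,433 required, 5,519,433 in favor — approved.
Class II: 2/3 of 3128976 = 2085984; 2,085,984 required, 2,086,521 in favor — approved.
Class III: 3/5 of 2085839 = 1251503.40, rounded up to 1251504; 1,251,504 required, 1,251,970 in favor — approved.

Approved — every class gave the required vote.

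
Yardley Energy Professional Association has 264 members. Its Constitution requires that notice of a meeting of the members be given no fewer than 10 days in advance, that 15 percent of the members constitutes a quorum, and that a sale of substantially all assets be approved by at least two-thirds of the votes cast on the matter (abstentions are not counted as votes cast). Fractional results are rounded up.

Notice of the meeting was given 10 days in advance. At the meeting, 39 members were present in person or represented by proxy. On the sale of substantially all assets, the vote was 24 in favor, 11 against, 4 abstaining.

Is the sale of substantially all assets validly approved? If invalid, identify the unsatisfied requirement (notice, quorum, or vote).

Notice: 10 days given; 10 required. Satisfied.
Quorum: 15% of 264 = 39.60, rounded up to 40; 39 present. Not satisfied.
Vote: requires two-thirds of the votes cast (39 − 4 abstaining = 35); 2/3 of 35 = 23.33, rounded up to 24, so 24 needed; 24 in favor. Satisfied.

Invalid — quorum requirement not satisfied.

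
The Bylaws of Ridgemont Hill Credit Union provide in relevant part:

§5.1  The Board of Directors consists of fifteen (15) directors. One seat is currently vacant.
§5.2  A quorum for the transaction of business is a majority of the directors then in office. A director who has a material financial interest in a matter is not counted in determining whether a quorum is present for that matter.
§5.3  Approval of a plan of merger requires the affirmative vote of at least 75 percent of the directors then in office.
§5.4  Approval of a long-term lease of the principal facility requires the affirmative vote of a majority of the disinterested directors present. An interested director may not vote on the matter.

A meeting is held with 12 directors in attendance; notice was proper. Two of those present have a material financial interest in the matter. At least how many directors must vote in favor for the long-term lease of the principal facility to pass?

6

The long-term lease of the principal facility requires a majority of the disinterested directors present (12 − 2 = 10).
A majority of 10 is 6.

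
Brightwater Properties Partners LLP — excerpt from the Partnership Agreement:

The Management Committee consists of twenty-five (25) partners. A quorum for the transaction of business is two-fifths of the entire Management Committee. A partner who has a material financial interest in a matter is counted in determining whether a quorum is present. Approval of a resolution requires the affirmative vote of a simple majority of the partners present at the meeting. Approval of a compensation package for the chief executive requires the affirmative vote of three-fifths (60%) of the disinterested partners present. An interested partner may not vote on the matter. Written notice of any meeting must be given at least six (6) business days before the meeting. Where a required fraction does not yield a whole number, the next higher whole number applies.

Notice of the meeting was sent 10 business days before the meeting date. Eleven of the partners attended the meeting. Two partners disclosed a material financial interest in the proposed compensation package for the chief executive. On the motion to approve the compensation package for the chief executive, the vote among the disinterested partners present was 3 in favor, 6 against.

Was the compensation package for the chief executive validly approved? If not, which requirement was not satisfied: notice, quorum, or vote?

Notice: 10 business days given; 6 required (10 ≥ 6). Satisfied.
Quorum: 11 present (interested partners count toward quorum); quorum is 10. Satisfied.
Vote: the compensation package for the chief executive requires three-fifths of the disinterested partners present (11 − 2 = 9). 3/5 of 9 = 5.40, rounded up to 6, so 6 affirmative votes are needed; 3 voted in favor. Not satisfied.

Invalid — vote requirement not satisfied.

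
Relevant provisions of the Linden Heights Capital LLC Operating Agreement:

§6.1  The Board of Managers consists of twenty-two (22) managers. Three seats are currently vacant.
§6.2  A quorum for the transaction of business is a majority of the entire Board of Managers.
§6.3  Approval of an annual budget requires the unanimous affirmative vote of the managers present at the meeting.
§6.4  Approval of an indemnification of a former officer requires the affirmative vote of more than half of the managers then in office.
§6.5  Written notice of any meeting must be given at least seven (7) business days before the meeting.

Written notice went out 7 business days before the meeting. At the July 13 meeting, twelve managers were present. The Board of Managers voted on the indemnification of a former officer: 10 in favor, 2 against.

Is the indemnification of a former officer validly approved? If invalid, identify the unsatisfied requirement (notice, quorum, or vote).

Valid — all requirements satisfied.

Notice: 7 business days given; 7 required (7 ≥ 7). Satisfied.
Quorum: 12 present; quorum is 12. Satisfied.
Vote: the indemnification of a former officer requires a majority of the managers then in office (19). A majority of 19 is 10, so 10 affirmative votes are needed; 10 voted in favor. Satisfied.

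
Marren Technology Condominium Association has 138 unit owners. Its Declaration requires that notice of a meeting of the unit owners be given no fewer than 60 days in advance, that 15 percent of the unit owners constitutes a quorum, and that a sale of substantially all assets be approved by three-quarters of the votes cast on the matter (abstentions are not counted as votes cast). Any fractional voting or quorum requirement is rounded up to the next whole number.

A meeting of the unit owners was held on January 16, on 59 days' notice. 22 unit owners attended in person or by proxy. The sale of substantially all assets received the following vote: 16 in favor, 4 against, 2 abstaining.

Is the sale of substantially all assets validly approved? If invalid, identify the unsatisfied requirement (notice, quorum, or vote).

Invalid — notice requirement not satisfied.

Notice: 59 days given; 60 required. Not satisfied.
Quorum: 15% of 138 = 20.70, rounded up to 21; 22 present. Satisfied.
Vote: requires three-fourths of the votes cast (22 − 2 abstaining = 20); 3/4 of 20 = 15, so 15 needed; 16 in favor. Satisfied.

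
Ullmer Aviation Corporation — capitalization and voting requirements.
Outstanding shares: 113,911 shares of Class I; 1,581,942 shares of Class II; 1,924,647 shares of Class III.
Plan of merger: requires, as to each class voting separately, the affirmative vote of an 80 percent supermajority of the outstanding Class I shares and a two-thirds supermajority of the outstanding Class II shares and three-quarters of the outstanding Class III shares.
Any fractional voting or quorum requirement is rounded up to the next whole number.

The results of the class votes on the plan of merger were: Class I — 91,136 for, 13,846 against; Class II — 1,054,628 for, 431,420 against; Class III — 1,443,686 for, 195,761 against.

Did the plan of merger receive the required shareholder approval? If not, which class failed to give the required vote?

Approved — every class gave the required vote.

Class I: 4/5 of 113911 = 91128.80, rounded up to 91129; 91,129 required, 91,136 in favor — approved.
Class II: 2/3 of 1581942 = 1054628; 1,054,628 required, 1,054,628 in favor — approved.
Class III: 3/4 of 1924647 = 1443485.25, rounded up to 1443486; 1,443,486 required, 1,443,686 in favor — approved.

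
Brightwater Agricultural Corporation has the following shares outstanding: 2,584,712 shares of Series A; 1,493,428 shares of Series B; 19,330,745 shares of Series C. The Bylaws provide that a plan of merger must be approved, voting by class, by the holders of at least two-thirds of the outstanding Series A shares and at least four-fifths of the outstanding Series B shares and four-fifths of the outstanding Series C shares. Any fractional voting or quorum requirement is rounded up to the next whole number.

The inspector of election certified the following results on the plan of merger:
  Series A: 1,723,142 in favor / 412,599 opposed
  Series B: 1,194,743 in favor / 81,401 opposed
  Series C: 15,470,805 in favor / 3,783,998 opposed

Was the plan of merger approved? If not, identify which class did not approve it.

Approved — every class gave the required vote.

Series A: 2/3 of 2584712 = 1723141.33, rounded up to 1723142; 1,723,142 required, 1,723,142 in favor — approved.
Series B: 4/5 of 1493428 = 1194742.40, rounded up to 1194743; 1,194,743 required, 1,194,743 in favor — approved.
Series C: 4/5 of 19330745 = 15464596; 15,464,596 required, 15,470,805 in favor — approved.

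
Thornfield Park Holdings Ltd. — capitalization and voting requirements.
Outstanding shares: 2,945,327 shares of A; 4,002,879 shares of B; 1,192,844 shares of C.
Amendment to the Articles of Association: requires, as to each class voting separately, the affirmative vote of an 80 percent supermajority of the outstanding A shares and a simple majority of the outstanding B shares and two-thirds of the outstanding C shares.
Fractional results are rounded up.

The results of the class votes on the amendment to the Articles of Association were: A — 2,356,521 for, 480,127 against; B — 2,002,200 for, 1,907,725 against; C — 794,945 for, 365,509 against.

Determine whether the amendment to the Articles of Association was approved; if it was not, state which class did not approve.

Not approved — the C shares did not give the required vote.

A: 4/5 of 2945327 = 2356261.60, rounded up to 2356262; 2,356,262 required, 2,356,521 in favor — approved.
B: a majority of 4002879 is 2001440; 2,001,440 required, 2,002,200 in favor — approved.
C: 2/3 of 1192844 = 795229.33, rounded up to 795230; 795,230 required, 794,945 in favor — not approved.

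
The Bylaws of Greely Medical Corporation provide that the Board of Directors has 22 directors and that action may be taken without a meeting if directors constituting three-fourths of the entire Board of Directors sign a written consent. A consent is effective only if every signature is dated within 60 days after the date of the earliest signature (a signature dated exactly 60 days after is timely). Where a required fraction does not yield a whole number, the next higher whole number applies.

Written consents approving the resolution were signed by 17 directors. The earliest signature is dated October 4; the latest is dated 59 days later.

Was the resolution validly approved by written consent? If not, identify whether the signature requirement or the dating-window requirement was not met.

Effective — both the signature and dating-window requirements are satisfied.

Signatures required: three-fourths of 22 — 3/4 of 22 = 16.50, rounded up to 17, so 17 needed; 17 signed. Sufficient.
Dating window: the latest signature is 59 days after the earliest; the limit is 60 days. Within the window.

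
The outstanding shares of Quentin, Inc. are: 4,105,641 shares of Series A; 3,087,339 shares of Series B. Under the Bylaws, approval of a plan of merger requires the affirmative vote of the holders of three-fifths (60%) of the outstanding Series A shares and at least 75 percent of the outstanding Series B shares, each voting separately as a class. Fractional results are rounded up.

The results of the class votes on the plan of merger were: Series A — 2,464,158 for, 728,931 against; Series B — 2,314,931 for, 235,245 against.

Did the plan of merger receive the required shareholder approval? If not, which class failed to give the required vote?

Not approved — the Series B shares did not give the required vote.

Series A: 3/5 of 4105641 = 2463384.60, rounded up to 2463385; 2,463,385 required, 2,464,158 in favor — approved.
Series B: 3/4 of 3087339 = 2315504.25, rounded up to 2315505; 2,315,505 required, 2,314,931 in favor — not approved.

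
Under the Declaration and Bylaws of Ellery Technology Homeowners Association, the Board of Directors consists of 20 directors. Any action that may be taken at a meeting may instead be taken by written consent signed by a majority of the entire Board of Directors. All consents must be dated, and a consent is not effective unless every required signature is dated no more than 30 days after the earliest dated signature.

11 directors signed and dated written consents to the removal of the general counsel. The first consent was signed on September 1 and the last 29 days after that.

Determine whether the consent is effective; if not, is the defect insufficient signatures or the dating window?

Effective — both the signature and dating-window requirements are satisfied.

Signatures required: a majority of 20 — a majority of 20 is 11, so 11 needed; 11 signed. Sufficient.
Dating window: the latest signature is 29 days after the earliest; the limit is 30 days. Within the window.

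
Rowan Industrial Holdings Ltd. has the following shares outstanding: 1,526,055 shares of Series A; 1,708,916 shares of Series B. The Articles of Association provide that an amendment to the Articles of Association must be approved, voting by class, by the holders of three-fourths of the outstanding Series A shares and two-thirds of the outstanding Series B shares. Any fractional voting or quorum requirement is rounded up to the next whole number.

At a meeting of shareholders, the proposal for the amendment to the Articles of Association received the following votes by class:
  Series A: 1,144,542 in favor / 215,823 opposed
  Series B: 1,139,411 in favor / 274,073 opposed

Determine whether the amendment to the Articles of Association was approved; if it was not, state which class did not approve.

Approved — every class gave the required vote.

Series A: 3/4 of 1526055 = 1144541.25, rounded up to 1144542; 1,144,542 required, 1,144,542 in favor — approved.
Series B: 2/3 of 1708916 = 1139277.33, rounded up to 1139278; 1,139,278 required, 1,139,411 in favor — approved.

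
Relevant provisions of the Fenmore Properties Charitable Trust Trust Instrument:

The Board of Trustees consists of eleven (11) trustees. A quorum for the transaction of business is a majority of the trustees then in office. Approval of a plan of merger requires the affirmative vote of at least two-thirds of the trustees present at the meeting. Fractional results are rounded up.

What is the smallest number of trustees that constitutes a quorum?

A majority of 11 is 6.

6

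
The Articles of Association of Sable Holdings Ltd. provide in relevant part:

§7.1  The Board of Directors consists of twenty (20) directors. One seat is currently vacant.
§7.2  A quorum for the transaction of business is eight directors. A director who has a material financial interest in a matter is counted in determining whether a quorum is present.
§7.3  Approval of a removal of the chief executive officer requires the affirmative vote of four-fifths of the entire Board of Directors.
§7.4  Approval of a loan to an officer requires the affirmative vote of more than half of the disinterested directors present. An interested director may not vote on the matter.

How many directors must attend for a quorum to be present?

8

The quorum is fixed at 8.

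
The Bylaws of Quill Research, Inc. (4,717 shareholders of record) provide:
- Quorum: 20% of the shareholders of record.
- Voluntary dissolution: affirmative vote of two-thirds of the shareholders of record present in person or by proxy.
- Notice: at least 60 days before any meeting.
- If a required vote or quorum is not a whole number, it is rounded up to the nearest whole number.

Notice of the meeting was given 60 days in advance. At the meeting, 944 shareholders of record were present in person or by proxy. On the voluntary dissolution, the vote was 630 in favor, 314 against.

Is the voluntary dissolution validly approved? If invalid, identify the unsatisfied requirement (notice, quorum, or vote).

Notice: 60 days given; 60 required. Satisfied.
Quorum: 20% of 4,717 = 943.40, rounded up to 944; 944 present. Satisfied.
Vote: requires two-thirds of those present (944); 2/3 of 944 = 629.33, rounded up to 630, so 630 needed; 630 in favor. Satisfied.

Valid — all requirements satisfied.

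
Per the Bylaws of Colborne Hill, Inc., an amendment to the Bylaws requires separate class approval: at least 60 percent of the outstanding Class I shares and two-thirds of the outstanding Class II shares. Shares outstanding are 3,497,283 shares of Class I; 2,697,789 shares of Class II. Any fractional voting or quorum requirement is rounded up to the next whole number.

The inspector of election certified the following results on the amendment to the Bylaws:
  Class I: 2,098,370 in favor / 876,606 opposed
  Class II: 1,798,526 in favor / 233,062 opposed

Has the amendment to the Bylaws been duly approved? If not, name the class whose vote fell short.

Class I: 3/5 of 3497283 = 2098369.80, rounded up to 2098370; 2,098,370 required, 2,098,370 in favor — approved.
Class II: 2/3 of 2697789 = 1798526; 1,798,526 required, 1,798,526 in favor — approved.

Approved — every class gave the required vote.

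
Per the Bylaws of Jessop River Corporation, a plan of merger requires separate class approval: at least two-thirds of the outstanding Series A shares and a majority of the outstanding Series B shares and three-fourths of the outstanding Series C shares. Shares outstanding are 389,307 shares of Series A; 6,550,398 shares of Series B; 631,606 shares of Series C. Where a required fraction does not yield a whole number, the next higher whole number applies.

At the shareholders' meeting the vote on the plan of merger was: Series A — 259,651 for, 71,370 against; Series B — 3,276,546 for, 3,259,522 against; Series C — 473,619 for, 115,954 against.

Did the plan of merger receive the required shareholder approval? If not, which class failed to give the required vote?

Series A: 2/3 of 389307 = 259538; 259,538 required, 259,651 in favor — approved.
Series B: a majority of 6550398 is 3275200; 3,275,200 required, 3,276,546 in favor — approved.
Series C: 3/4 of 631606 = 473704.50, rounded up to 473705; 473,705 required, 473,619 in favor — not approved.

Not approved — the Series C shares did not give the required vote.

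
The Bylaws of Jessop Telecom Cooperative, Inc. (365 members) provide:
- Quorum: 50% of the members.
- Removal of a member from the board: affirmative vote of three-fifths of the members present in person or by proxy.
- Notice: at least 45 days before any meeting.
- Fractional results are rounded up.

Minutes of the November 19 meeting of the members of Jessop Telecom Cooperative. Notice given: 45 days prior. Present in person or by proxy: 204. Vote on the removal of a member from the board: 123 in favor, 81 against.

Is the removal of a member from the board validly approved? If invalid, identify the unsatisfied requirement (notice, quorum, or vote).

Notice: 45 days given; 45 required. Satisfied.
Quorum: 50% of 365 = 182.50, rounded up to 183; 204 present. Satisfied.
Vote: requires three-fifths of those present (204); 3/5 of 204 = 122.40, rounded up to 123, so 123 needed; 123 in favor. Satisfied.

Valid — all requirements satisfied.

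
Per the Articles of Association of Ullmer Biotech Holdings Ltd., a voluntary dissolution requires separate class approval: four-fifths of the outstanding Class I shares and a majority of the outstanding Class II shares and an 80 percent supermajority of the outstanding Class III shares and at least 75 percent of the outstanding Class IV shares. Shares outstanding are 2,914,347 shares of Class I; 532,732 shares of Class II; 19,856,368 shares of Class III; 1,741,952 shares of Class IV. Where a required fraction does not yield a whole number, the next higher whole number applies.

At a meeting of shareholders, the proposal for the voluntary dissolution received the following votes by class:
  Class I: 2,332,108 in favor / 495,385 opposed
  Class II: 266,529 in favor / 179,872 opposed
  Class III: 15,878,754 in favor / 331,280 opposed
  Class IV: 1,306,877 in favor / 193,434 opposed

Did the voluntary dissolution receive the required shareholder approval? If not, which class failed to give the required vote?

Not approved — the Class III shares did not give the required vote.

Class I: 4/5 of 2914347 = 2331477.60, rounded up to 2331478; 2,331,478 required, 2,332,108 in favor — approved.
Class II: a majority of 532732 is 266367; 266,367 required, 266,529 in favor — approved.
Class III: 4/5 of 19856368 = 15885094.40, rounded up to 15885095; 15,885,095 required, 15,878,754 in favor — not approved.
Class IV: 3/4 of 1741952 = 1306464; 1,306,464 required, 1,306,877 in favor — approved.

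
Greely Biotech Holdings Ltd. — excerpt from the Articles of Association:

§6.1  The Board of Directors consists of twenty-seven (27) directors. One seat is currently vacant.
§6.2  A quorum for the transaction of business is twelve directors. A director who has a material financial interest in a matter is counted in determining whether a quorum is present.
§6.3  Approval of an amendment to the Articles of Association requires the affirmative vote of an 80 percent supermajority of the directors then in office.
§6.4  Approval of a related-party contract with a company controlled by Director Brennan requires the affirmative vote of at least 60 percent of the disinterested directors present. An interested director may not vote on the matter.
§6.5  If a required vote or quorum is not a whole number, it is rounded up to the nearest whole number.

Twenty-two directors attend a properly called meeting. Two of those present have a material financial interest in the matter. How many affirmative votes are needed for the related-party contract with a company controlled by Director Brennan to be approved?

12

The related-party contract with a company controlled by Director Brennan requires three-fifths of the disinterested directors present (22 − 2 = 20).
3/5 of 20 = 12.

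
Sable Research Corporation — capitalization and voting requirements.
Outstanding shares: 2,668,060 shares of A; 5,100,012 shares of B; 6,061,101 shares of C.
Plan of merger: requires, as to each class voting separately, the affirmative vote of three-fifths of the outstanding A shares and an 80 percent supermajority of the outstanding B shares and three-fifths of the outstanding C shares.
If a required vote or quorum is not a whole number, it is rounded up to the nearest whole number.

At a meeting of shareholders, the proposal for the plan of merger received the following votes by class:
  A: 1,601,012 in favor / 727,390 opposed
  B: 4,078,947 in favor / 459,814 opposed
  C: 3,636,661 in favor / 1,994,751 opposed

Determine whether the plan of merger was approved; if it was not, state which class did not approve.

Not approved — the B shares did not give the required vote.

A: 3/5 of 2668060 = 1600836; 1,600,836 required, 1,601,012 in favor — approved.
B: 4/5 of 5100012 = 4080009.60, rounded up to 4080010; 4,080,010 required, 4,078,947 in favor — not approved.
C: 3/5 of 6061101 = 3636660.60, rounded up to 3636661; 3,636,661 required, 3,636,661 in favor — approved.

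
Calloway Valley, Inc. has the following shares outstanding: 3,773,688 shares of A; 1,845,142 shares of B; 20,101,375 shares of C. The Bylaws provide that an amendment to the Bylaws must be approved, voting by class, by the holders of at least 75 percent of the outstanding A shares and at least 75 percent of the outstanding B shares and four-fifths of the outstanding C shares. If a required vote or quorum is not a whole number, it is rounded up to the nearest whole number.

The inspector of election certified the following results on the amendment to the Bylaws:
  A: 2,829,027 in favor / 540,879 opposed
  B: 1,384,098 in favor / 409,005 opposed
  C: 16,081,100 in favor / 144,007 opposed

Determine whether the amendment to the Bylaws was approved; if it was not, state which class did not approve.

A: 3/4 of 3773688 = 2830266; 2,830,266 required, 2,829,027 in favor — not approved.
B: 3/4 of 1845142 = 1383856.50, rounded up to 1383857; 1,383,857 required, 1,384,098 in favor — approved.
C: 4/5 of 20101375 = 16081100; 16,081,100 required, 16,081,100 in favor — approved.

Not approved — the A shares did not give the required vote.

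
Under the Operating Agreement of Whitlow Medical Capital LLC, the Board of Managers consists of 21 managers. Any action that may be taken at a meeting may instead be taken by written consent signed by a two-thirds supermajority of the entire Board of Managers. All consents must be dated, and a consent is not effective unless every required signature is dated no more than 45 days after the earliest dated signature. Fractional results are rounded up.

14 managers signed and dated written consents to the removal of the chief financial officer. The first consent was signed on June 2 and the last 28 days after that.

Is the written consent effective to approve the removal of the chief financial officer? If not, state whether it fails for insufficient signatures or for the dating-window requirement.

Signatures required: a two-thirds supermajority of 21 — 2/3 of 21 = 14, so 14 needed; 14 signed. Sufficient.
Dating window: the latest signature is 28 days after the earliest; the limit is 45 days. Within the window.

Effective — both the signature and dating-window requirements are satisfied.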